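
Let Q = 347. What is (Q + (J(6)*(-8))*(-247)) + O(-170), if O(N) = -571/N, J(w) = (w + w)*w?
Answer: 24245801/170 ≈ 1.4262e+5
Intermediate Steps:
J(w) = 2*w² (J(w) = (2*w)*w = 2*w²)
(Q + (J(6)*(-8))*(-247)) + O(-170) = (347 + ((2*6²)*(-8))*(-247)) - 571/(-170) = (347 + ((2*36)*(-8))*(-247)) - 571*(-1/170) = (347 + (72*(-8))*(-247)) + 571/170 = (347 - 576*(-247)) + 571/170 = (347 + 142272) + 571/170 = 142619 + 571/170 = 24245801/170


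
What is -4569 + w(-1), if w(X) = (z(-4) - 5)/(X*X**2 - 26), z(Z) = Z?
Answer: -13706/3 ≈ -4568.7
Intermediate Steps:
w(X) = -9/(-26 + X**3) (w(X) = (-4 - 5)/(X*X**2 - 26) = -9/(X**3 - 26) = -9/(-26 + X**3))
-4569 + w(-1) = -4569 - 9/(-26 + (-1)**3) = -4569 - 9/(-26 - 1) = -4569 - 9/(-27) = -4569 - 9*(-1/27) = -4569 + 1/3 = -13706/3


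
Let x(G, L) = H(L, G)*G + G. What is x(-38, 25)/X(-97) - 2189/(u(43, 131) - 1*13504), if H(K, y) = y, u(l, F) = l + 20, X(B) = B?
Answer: -18685713/1303777 ≈ -14.332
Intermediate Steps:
u(l, F) = 20 + l
x(G, L) = G + G² (x(G, L) = G*G + G = G² + G = G + G²)
x(-38, 25)/X(-97) - 2189/(u(43, 131) - 1*13504) = -38*(1 - 38)/(-97) - 2189/((20 + 43) - 1*13504) = -38*(-37)*(-1/97) - 2189/(63 - 13504) = 1406*(-1/97) - 2189/(-13441) = -1406/97 - 2189*(-1/13441) = -1406/97 + 2189/13441 = -18685713/1303777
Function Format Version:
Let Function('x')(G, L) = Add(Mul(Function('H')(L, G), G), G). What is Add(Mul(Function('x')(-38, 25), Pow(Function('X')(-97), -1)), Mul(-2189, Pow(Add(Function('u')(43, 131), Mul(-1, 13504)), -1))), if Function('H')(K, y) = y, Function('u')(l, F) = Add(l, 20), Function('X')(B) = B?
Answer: Rational(-18685713, 1303777) ≈ -14.332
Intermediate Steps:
Function('u')(l, F) = Add(20, l)
Function('x')(G, L) = Add(G, Pow(G, 2)) (Function('x')(G, L) = Add(Mul(G, G), G) = Add(Pow(G, 2), G) = Add(G, Pow(G, 2)))
Add(Mul(Function('x')(-38, 25), Pow(Function('X')(-97), -1)), Mul(-2189, Pow(Add(Function('u')(43, 131), Mul(-1, 13504)), -1))) = Add(Mul(Mul(-38, Add(1, -38)), Pow(-97, -1)), Mul(-2189, Pow(Add(Add(20, 43), Mul(-1, 13504)), -1))) = Add(Mul(Mul(-38, -37), Rational(-1, 97)), Mul(-2189, Pow(Add(63, -13504), -1))) = Add(Mul(1406, Rational(-1, 97)), Mul(-2189, Pow(-13441, -1))) = Add(Rational(-1406, 97), Mul(-2189, Rational(-1, 13441))) = Add(Rational(-1406, 97), Rational(2189, 13441)) = Rational(-18685713, 1303777)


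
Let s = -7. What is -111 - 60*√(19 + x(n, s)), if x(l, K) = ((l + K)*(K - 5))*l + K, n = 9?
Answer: -111 - 120*I*√51 ≈ -111.0 - 856.97*I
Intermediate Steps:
x(l, K) = K + l*(-5 + K)*(K + l) (x(l, K) = ((K + l)*(-5 + K))*l + K = ((-5 + K)*(K + l))*l + K = l*(-5 + K)*(K + l) + K = K + l*(-5 + K)*(K + l))
-111 - 60*√(19 + x(n, s)) = -111 - 60*√(19 + (-7 - 5*9² - 7*9² + 9*(-7)² - 5*(-7)*9)) = -111 - 60*√(19 + (-7 - 5*81 - 7*81 + 9*49 + 315)) = -111 - 60*√(19 + (-7 - 405 - 567 + 441 + 315)) = -111 - 60*√(19 - 223) = -111 - 120*I*√51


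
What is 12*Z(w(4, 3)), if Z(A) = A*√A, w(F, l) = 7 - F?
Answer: 36*√3 ≈ 62.354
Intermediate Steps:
Z(A) = A^(3/2)
12*Z(w(4, 3)) = 12*(7 - 1*4)^(3/2) = 12*(7 - 4)^(3/2) = 12*3^(3/2) = 12*(3*√3) = 36*√3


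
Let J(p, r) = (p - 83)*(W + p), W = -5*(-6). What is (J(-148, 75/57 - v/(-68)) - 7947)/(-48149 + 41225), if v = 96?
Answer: -6437/2308 ≈ -2.7890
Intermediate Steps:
W = 30
J(p, r) = (-83 + p)*(30 + p) (J(p, r) = (p - 83)*(30 + p) = (-83 + p)*(30 + p))
(J(-148, 75/57 - v/(-68)) - 7947)/(-48149 + 41225) = ((-2490 + (-148)**2 - 53*(-148)) - 7947)/(-48149 + 41225) = ((-2490 + 21904 + 7844) - 7947)/(-6924) = (27258 - 7947)*(-1/6924) = 19311*(-1/6924) = -6437/2308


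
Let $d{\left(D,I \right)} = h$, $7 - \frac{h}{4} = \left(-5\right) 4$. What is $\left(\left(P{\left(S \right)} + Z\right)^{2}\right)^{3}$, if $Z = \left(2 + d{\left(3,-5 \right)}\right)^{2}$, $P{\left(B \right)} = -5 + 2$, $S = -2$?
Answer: $3133762533181248430508929$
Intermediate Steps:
$h = 108$ ($h = 28 - 4 \left(\left(-5\right) 4\right) = 28 - -80 = 28 + 80 = 108$)
$d{\left(D,I \right)} = 108$
$P{\left(B \right)} = -3$
$Z = 12100$ ($Z = \left(2 + 108\right)^{2} = 110^{2} = 12100$)
$\left(\left(P{\left(S \right)} + Z\right)^{2}\right)^{3} = \left(\left(-3 + 12100\right)^{2}\right)^{3} = \left(12097^{2}\right)^{3} = 146337409^{3} = 3133762533181248430508929$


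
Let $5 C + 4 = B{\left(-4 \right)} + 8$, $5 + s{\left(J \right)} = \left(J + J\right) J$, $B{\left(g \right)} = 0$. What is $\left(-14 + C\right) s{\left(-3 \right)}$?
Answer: $- \frac{858}{5} \approx -171.6$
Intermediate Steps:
$s{\left(J \right)} = -5 + 2 J^{2}$ ($s{\left(J \right)} = -5 + \left(J + J\right) J = -5 + 2 J J = -5 + 2 J^{2}$)
$C = \frac{4}{5}$ ($C = - \frac{4}{5} + \frac{0 + 8}{5} = - \frac{4}{5} + \frac{1}{5} \cdot 8 = - \frac{4}{5} + \frac{8}{5} = \frac{4}{5} \approx 0.8$)
$\left(-14 + C\right) s{\left(-3 \right)} = \left(-14 + \frac{4}{5}\right) \left(-5 + 2 \left(-3\right)^{2}\right) = - \frac{66 \left(-5 + 2 \cdot 9\right)}{5} = - \frac{66 \left(-5 + 18\right)}{5} = \left(- \frac{66}{5}\right) 13 = - \frac{858}{5}$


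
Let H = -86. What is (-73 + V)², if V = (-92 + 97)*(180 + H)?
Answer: 157609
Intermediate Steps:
V = 470 (V = (-92 + 97)*(180 - 86) = 5*94 = 470)
(-73 + V)² = (-73 + 470)² = 397² = 157609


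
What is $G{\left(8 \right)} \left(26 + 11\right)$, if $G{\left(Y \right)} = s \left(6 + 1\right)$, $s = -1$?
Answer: $-259$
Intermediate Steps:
$G{\left(Y \right)} = -7$ ($G{\left(Y \right)} = - (6 + 1) = \left(-1\right) 7 = -7$)
$G{\left(8 \right)} \left(26 + 11\right) = - 7 \left(26 + 11\right) = \left(-7\right) 37 = -259$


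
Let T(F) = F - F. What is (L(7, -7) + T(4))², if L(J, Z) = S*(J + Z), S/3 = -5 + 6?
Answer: 0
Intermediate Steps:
S = 3 (S = 3*(-5 + 6) = 3*1 = 3)
T(F) = 0
L(J, Z) = 3*J + 3*Z (L(J, Z) = 3*(J + Z) = 3*J + 3*Z)
(L(7, -7) + T(4))² = ((3*7 + 3*(-7)) + 0)² = ((21 - 21) + 0)² = (0 + 0)² = 0² = 0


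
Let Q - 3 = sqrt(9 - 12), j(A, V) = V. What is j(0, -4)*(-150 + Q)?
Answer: 588 - 4*I*sqrt(3) ≈ 588.0 - 6.9282*I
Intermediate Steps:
Q = 3 + I*sqrt(3) (Q = 3 + sqrt(9 - 12) = 3 + sqrt(-3) = 3 + I*sqrt(3) ≈ 3.0 + 1.732*I)
j(0, -4)*(-150 + Q) = -4*(-150 + (3 + I*sqrt(3))) = -4*(-147 + I*sqrt(3)) = 588 - 4*I*sqrt(3)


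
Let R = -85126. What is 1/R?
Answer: -1/85126 ≈ -1.1747e-5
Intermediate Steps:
1/R = 1/(-85126) = -1/85126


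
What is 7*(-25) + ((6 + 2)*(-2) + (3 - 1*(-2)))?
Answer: -186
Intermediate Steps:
7*(-25) + ((6 + 2)*(-2) + (3 - 1*(-2))) = -175 + (8*(-2) + (3 + 2)) = -175 + (-16 + 5) = -175 - 11 = -186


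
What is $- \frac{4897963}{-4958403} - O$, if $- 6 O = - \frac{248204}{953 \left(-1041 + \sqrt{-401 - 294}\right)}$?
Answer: $\frac{2637565606180823}{2562032435293092} + \frac{62051 i \sqrt{695}}{1550115492} \approx 1.0295 + 0.0010553 i$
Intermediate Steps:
$O = \frac{124102}{3 \left(-992073 + 953 i \sqrt{695}\right)}$ ($O = - \frac{\left(-248204\right) \frac{1}{953 \left(-1041 + \sqrt{-401 - 294}\right)}}{6} = - \frac{\left(-248204\right) \frac{1}{953 \left(-1041 + \sqrt{-695}\right)}}{6} = - \frac{\left(-248204\right) \frac{1}{953 \left(-1041 + i \sqrt{695}\right)}}{6} = - \frac{\left(-248204\right) \frac{1}{-992073 + 953 i \sqrt{695}}}{6} = \frac{124102}{3 \left(-992073 + 953 i \sqrt{695}\right)} \approx -0.041671 - 0.0010553 i$)
$- \frac{4897963}{-4958403} - O = - \frac{4897963}{-4958403} - \left(- \frac{21531697}{516705164} - \frac{62051 i \sqrt{695}}{1550115492}\right) = \left(-4897963\right) \left(- \frac{1}{4958403}\right) + \left(\frac{21531697}{516705164} + \frac{62051 i \sqrt{695}}{1550115492}\right) = \frac{4897963}{4958403} + \left(\frac{21531697}{516705164} + \frac{62051 i \sqrt{695}}{1550115492}\right) = \frac{2637565606180823}{2562032435293092} + \frac{62051 i \sqrt{695}}{1550115492}$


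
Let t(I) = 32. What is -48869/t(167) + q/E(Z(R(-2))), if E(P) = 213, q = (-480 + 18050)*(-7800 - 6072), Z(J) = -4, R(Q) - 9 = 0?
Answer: -2603267459/2272 ≈ -1.1458e+6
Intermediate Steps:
R(Q) = 9 (R(Q) = 9 + 0 = 9)
q = -243731040 (q = 17570*(-13872) = -243731040)
-48869/t(167) + q/E(Z(R(-2))) = -48869/32 - 243731040/213 = -48869*1/32 - 243731040*1/213 = -48869/32 - 81243680/71 = -2603267459/2272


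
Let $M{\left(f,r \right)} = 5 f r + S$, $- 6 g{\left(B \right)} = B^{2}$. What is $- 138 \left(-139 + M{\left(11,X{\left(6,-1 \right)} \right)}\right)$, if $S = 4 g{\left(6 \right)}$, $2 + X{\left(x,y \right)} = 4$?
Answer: $7314$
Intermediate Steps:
$X{\left(x,y \right)} = 2$ ($X{\left(x,y \right)} = -2 + 4 = 2$)
$g{\left(B \right)} = - \frac{B^{2}}{6}$
$S = -24$ ($S = 4 \left(- \frac{6^{2}}{6}\right) = 4 \left(\left(- \frac{1}{6}\right) 36\right) = 4 \left(-6\right) = -24$)
$M{\left(f,r \right)} = -24 + 5 f r$ ($M{\left(f,r \right)} = 5 f r - 24 = -24 + 5 f r$)
$- 138 \left(-139 + M{\left(11,X{\left(6,-1 \right)} \right)}\right) = - 138 \left(-139 - \left(24 - 110\right)\right) = - 138 \left(-139 + \left(-24 + 110\right)\right) = - 138 \left(-139 + 86\right) = \left(-138\right) \left(-53\right) = 7314$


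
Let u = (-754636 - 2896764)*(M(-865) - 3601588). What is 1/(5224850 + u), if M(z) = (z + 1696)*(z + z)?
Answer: 1/18400205830050 ≈ 5.4347e-14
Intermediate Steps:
M(z) = 2*z*(1696 + z) (M(z) = (1696 + z)*(2*z) = 2*z*(1696 + z))
u = 18400200605200 (u = (-754636 - 2896764)*(2*(-865)*(1696 - 865) - 3601588) = -3651400*(2*(-865)*831 - 3601588) = -3651400*(-1437630 - 3601588) = -3651400*(-5039218) = 18400200605200)
1/(5224850 + u) = 1/(5224850 + 18400200605200) = 1/18400205830050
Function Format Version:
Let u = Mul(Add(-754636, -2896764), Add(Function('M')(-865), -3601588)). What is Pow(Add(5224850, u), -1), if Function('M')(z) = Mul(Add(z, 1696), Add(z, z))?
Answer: Rational(1, 18400205830050) ≈ 5.4347e-14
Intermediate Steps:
Function('M')(z) = Mul(2, z, Add(1696, z)) (Function('M')(z) = Mul(Add(1696, z), Mul(2, z)) = Mul(2, z, Add(1696, z)))
u = 18400200605200 (u = Mul(Add(-754636, -2896764), Add(Mul(2, -865, Add(1696, -865)), -3601588)) = Mul(-3651400, Add(Mul(2, -865, 831), -3601588)) = Mul(-3651400, Add(-1437630, -3601588)) = Mul(-3651400, -5039218) = 18400200605200)
Pow(Add(5224850, u), -1) = Pow(Add(5224850, 18400200605200), -1) = Pow(18400205830050, -1) = Rational(1, 18400205830050)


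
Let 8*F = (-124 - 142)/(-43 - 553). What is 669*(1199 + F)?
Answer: 1912369281/2384 ≈ 8.0217e+5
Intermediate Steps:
F = 133/2384 (F = ((-124 - 142)/(-43 - 553))/8 = (-266/(-596))/8 = (-266*(-1/596))/8 = (⅛)*(133/298) = 133/2384 ≈ 0.055789)
669*(1199 + F) = 669*(1199 + 133/2384) = 669*(2858549/2384) = 1912369281/2384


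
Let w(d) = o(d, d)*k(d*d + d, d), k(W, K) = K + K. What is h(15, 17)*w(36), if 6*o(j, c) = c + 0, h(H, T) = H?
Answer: 6480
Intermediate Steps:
k(W, K) = 2*K
o(j, c) = c/6 (o(j, c) = (c + 0)/6 = c/6)
w(d) = d²/3 (w(d) = (d/6)*(2*d) = d²/3)
h(15, 17)*w(36) = 15*((⅓)*36²) = 15*((⅓)*1296) = 15*432 = 6480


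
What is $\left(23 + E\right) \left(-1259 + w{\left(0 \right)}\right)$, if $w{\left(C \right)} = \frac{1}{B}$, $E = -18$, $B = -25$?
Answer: $- \frac{31476}{5} \approx -6295.2$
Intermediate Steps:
$w{\left(C \right)} = - \frac{1}{25}$ ($w{\left(C \right)} = \frac{1}{-25} = - \frac{1}{25}$)
$\left(23 + E\right) \left(-1259 + w{\left(0 \right)}\right) = \left(23 - 18\right) \left(-1259 - \frac{1}{25}\right) = 5 \left(- \frac{31476}{25}\right) = - \frac{31476}{5}$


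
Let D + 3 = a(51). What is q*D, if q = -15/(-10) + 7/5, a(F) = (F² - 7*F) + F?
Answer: 33234/5 ≈ 6646.8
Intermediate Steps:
a(F) = F² - 6*F
D = 2292 (D = -3 + 51*(-6 + 51) = -3 + 51*45 = -3 + 2295 = 2292)
q = 29/10 (q = -15*(-⅒) + 7*(⅕) = 3/2 + 7/5 = 29/10 ≈ 2.9000)
q*D = (29/10)*2292 = 33234/5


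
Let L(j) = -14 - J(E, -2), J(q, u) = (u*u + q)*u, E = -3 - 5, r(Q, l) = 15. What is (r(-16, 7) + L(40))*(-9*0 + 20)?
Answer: -140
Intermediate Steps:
E = -8
J(q, u) = u*(q + u²) (J(q, u) = (u² + q)*u = (q + u²)*u = u*(q + u²))
L(j) = -22 (L(j) = -14 - (-2)*(-8 + (-2)²) = -14 - (-2)*(-8 + 4) = -14 - (-2)*(-4) = -14 - 1*8 = -14 - 8 = -22)
(r(-16, 7) + L(40))*(-9*0 + 20) = (15 - 22)*(-9*0 + 20) = -7*(0 + 20) = -7*20 = -140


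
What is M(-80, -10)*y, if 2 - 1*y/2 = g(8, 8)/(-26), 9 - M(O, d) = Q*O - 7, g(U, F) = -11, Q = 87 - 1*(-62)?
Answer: 489376/13 ≈ 37644.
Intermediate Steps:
Q = 149 (Q = 87 + 62 = 149)
M(O, d) = 16 - 149*O (M(O, d) = 9 - (149*O - 7) = 9 - (-7 + 149*O) = 9 + (7 - 149*O) = 16 - 149*O)
y = 41/13 (y = 4 - (-22)/(-26) = 4 - (-22)*(-1)/26 = 4 - 2*11/26 = 4 - 11/13 = 41/13 ≈ 3.1538)
M(-80, -10)*y = (16 - 149*(-80))*(41/13) = (16 + 11920)*(41/13) = 11936*(41/13) = 489376/13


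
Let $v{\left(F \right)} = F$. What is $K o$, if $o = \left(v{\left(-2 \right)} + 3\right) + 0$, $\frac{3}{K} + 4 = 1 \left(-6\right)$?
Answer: $- \frac{3}{10} \approx -0.3$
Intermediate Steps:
$K = - \frac{3}{10}$ ($K = \frac{3}{-4 + 1 \left(-6\right)} = \frac{3}{-4 - 6} = \frac{3}{-10} = 3 \left(- \frac{1}{10}\right) = - \frac{3}{10} \approx -0.3$)
$o = 1$ ($o = \left(-2 + 3\right) + 0 = 1 + 0 = 1$)
$K o = \left(- \frac{3}{10}\right) 1 = - \frac{3}{10}$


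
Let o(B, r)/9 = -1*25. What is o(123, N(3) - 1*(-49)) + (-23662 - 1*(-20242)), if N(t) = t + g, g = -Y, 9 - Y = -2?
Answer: -3645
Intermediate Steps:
Y = 11 (Y = 9 - 1*(-2) = 9 + 2 = 11)
g = -11 (g = -1*11 = -11)
N(t) = -11 + t (N(t) = t - 11 = -11 + t)
o(B, r) = -225 (o(B, r) = 9*(-1*25) = 9*(-25) = -225)
o(123, N(3) - 1*(-49)) + (-23662 - 1*(-20242)) = -225 + (-23662 - 1*(-20242)) = -225 + (-23662 + 20242) = -225 - 3420 = -3645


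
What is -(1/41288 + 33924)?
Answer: -1400654113/41288 ≈ -33924.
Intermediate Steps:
-(1/41288 + 33924) = -1*1400654113/41288 = -1400654113/41288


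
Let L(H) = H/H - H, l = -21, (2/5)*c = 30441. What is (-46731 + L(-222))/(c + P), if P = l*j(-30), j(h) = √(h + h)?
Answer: -943833352/1544431191 - 2604448*I*√15/7722155955 ≈ -0.61112 - 0.0013062*I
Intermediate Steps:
c = 152205/2 (c = (5/2)*30441 = 152205/2 ≈ 76103.)
j(h) = √2*√h (j(h) = √(2*h) = √2*√h)
L(H) = 1 - H
P = -42*I*√15 (P = -21*√2*√(-30) = -21*√2*I*√30 = -42*I*√15 ≈ -162.67*I)
(-46731 + L(-222))/(c + P) = (-46731 + (1 - 1*(-222)))/(152205/2 - 42*I*√15) = (-46731 + (1 + 222))/(152205/2 - 42*I*√15) = (-46731 + 223)/(152205/2 - 42*I*√15) = -46508/(152205/2 - 42*I*√15)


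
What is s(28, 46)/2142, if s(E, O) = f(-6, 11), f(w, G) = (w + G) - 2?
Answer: 1/714 ≈ 0.0014006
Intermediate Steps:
f(w, G) = -2 + G + w (f(w, G) = (G + w) - 2 = -2 + G + w)
s(E, O) = 3 (s(E, O) = -2 + 11 - 6 = 3)
s(28, 46)/2142 = 3/2142 = 3*(1/2142) = 1/714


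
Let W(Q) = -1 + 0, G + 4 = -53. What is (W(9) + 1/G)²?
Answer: 3364/3249 ≈ 1.0354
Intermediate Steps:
G = -57 (G = -4 - 53 = -57)
W(Q) = -1
(W(9) + 1/G)² = (-1 + 1/(-57))² = (-1 - 1/57)² = (-58/57)² = 3364/3249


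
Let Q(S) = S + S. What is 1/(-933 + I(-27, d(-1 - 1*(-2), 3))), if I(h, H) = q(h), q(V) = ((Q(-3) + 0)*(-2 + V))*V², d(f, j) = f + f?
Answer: 1/125913 ≈ 7.9420e-6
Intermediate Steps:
Q(S) = 2*S
d(f, j) = 2*f
q(V) = V²*(12 - 6*V) (q(V) = ((2*(-3) + 0)*(-2 + V))*V² = ((-6 + 0)*(-2 + V))*V² = (-6*(-2 + V))*V² = (12 - 6*V)*V² = V²*(12 - 6*V))
I(h, H) = 6*h²*(2 - h)
1/(-933 + I(-27, d(-1 - 1*(-2), 3))) = 1/(-933 + 6*(-27)²*(2 - 1*(-27))) = 1/(-933 + 6*729*(2 + 27)) = 1/(-933 + 6*729*29) = 1/(-933 + 126846) = 1/125913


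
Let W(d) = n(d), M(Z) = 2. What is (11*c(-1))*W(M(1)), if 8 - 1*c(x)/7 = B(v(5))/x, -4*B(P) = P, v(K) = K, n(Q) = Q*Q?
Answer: 2079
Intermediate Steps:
n(Q) = Q²
W(d) = d²
B(P) = -P/4
c(x) = 56 + 35/(4*x) (c(x) = 56 - 7*(-¼*5)/x = 56 - (-35)/(4*x) = 56 + 35/(4*x))
(11*c(-1))*W(M(1)) = (11*(56 + (35/4)/(-1)))*2² = (11*(56 + (35/4)*(-1)))*4 = (11*(56 - 35/4))*4 = (11*(189/4))*4 = (2079/4)*4 = 2079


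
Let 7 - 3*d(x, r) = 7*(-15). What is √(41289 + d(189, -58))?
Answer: √371937/3 ≈ 203.29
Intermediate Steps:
d(x, r) = 112/3 (d(x, r) = 7/3 - 7*(-15)/3 = 7/3 - ⅓*(-105) = 7/3 + 35 = 112/3)
√(41289 + d(189, -58)) = √(41289 + 112/3) = √(123979/3) = √371937/3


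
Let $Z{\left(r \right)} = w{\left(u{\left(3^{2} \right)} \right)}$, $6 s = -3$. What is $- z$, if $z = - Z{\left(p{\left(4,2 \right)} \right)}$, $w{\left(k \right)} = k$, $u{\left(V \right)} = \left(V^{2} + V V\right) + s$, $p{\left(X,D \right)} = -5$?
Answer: $\frac{323}{2} \approx 161.5$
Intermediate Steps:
$s = - \frac{1}{2}$ ($s = \frac{1}{6} \left(-3\right) = - \frac{1}{2} \approx -0.5$)
$u{\left(V \right)} = - \frac{1}{2} + 2 V^{2}$ ($u{\left(V \right)} = \left(V^{2} + V V\right) - \frac{1}{2} = \left(V^{2} + V^{2}\right) - \frac{1}{2} = 2 V^{2} - \frac{1}{2} = - \frac{1}{2} + 2 V^{2}$)
$Z{\left(r \right)} = \frac{323}{2}$ ($Z{\left(r \right)} = - \frac{1}{2} + 2 \left(3^{2}\right)^{2} = - \frac{1}{2} + 2 \cdot 9^{2} = - \frac{1}{2} + 2 \cdot 81 = - \frac{1}{2} + 162 = \frac{323}{2}$)
$z = - \frac{323}{2}$ ($z = \left(-1\right) \frac{323}{2} = - \frac{323}{2} \approx -161.5$)
$- z = \left(-1\right) \left(- \frac{323}{2}\right) = \frac{323}{2}$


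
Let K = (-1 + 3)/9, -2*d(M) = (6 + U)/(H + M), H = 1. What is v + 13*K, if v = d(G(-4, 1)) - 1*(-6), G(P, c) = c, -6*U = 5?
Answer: 547/72 ≈ 7.5972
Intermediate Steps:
U = -5/6 (U = -1/6*5 = -5/6 ≈ -0.83333)
d(M) = -31/(12*(1 + M)) (d(M) = -(6 - 5/6)/(2*(1 + M)) = -31/(12*(1 + M)))
v = 113/24 (v = -31/(12 + 12*1) - 1*(-6) = -31/(12 + 12) + 6 = -31/24 + 6 = 113/24 ≈ 4.7083)
K = 2/9 (K = 2*(1/9) = 2/9 ≈ 0.22222)
v + 13*K = 113/24 + 13*(2/9) = 113/24 + 26/9 = 547/72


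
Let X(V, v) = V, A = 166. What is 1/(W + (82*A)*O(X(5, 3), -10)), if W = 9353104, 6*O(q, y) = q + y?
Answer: 3/28025282 ≈ 1.0705e-7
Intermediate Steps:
O(q, y) = q/6 + y/6 (O(q, y) = (q + y)/6 = q/6 + y/6)
1/(W + (82*A)*O(X(5, 3), -10)) = 1/(9353104 + (82*166)*((1/6)*5 + (1/6)*(-10))) = 1/(9353104 + 13612*(5/6 - 5/3)) = 1/(9353104 + 13612*(-5/6)) = 1/(9353104 - 34030/3) = 1/(28025282/3) = 3/28025282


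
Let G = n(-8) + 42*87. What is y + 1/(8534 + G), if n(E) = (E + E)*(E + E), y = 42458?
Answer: 528347353/12444 ≈ 42458.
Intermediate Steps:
n(E) = 4*E² (n(E) = (2*E)*(2*E) = 4*E²)
G = 3910 (G = 4*(-8)² + 42*87 = 4*64 + 3654 = 256 + 3654 = 3910)
y + 1/(8534 + G) = 42458 + 1/(8534 + 3910) = 42458 + 1/12444 = 528347353/12444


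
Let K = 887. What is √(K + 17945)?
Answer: 4*√1177 ≈ 137.23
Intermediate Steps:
√(K + 17945) = √(887 + 17945) = √18832 = 4*√1177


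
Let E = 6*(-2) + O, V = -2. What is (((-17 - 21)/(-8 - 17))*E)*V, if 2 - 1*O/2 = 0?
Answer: 608/25 ≈ 24.320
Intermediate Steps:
O = 4 (O = 4 - 2*0 = 4 + 0 = 4)
E = -8 (E = 6*(-2) + 4 = -12 + 4 = -8)
(((-17 - 21)/(-8 - 17))*E)*V = (((-17 - 21)/(-8 - 17))*(-8))*(-2) = (-38/(-25)*(-8))*(-2) = (-38*(-1/25)*(-8))*(-2) = ((38/25)*(-8))*(-2) = -304/25*(-2) = 608/25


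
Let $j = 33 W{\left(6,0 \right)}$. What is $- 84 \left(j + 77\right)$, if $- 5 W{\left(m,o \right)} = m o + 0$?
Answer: $-6468$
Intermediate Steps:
$W{\left(m,o \right)} = - \frac{m o}{5}$ ($W{\left(m,o \right)} = - \frac{m o + 0}{5} = - \frac{m o}{5}$)
$j = 0$ ($j = 33 \left(\left(- \frac{1}{5}\right) 6 \cdot 0\right) = 33 \cdot 0 = 0$)
$- 84 \left(j + 77\right) = - 84 \left(0 + 77\right) = \left(-84\right) 77 = -6468$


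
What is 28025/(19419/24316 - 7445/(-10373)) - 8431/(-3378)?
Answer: 404770088429263/21897793794 ≈ 18485.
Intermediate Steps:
28025/(19419/24316 - 7445/(-10373)) - 8431/(-3378) = 28025/(19419*(1/24316) - 7445*(-1/10373)) - 8431*(-1/3378) = 28025/(19419/24316 + 7445/10373) + 8431/3378 = 28025/(382465907/252229868) + 8431/3378 = 28025*(252229868/382465907) + 8431/3378 = 119809187300/6482473 + 8431/3378 = 404770088429263/21897793794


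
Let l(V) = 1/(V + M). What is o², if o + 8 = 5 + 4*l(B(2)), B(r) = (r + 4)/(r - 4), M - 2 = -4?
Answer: 361/25 ≈ 14.440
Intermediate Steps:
M = -2 (M = 2 - 4 = -2)
B(r) = (4 + r)/(-4 + r)
l(V) = 1/(-2 + V) (l(V) = 1/(V - 2) = 1/(-2 + V))
o = -19/5 (o = -8 + (5 + 4/(-2 + (4 + 2)/(-4 + 2))) = -8 + (5 + 4/(-2 + 6/(-2))) = -8 + (5 + 4/(-2 - ½*6)) = -8 + (5 + 4/(-2 - 3)) = -8 + (5 + 4/(-5)) = -8 + (5 + 4*(-⅕)) = -8 + (5 - ⅘) = -8 + 21/5 = -19/5 ≈ -3.8000)
o² = (-19/5)² = 361/25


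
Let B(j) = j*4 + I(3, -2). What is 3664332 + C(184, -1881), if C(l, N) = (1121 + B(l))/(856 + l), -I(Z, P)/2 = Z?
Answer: 3810907131/1040 ≈ 3.6643e+6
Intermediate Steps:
I(Z, P) = -2*Z
B(j) = -6 + 4*j (B(j) = j*4 - 2*3 = 4*j - 6 = -6 + 4*j)
C(l, N) = (1115 + 4*l)/(856 + l) (C(l, N) = (1121 + (-6 + 4*l))/(856 + l) = (1115 + 4*l)/(856 + l))
3664332 + C(184, -1881) = 3664332 + (1115 + 4*184)/(856 + 184) = 3664332 + (1115 + 736)/1040 = 3664332 + (1/1040)*1851 = 3664332 + 1851/1040 = 3810907131/1040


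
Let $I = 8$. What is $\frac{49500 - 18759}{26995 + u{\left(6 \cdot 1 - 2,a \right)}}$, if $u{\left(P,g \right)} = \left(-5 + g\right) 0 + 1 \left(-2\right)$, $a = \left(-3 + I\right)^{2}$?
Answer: $\frac{30741}{26993} \approx 1.1389$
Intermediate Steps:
$a = 25$ ($a = \left(-3 + 8\right)^{2} = 5^{2} = 25$)
$u{\left(P,g \right)} = -2$ ($u{\left(P,g \right)} = 0 - 2 = -2$)
$\frac{49500 - 18759}{26995 + u{\left(6 \cdot 1 - 2,a \right)}} = \frac{49500 - 18759}{26995 - 2} = \frac{30741}{26993}$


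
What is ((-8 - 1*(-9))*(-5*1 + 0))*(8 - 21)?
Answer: 65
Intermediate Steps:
((-8 - 1*(-9))*(-5*1 + 0))*(8 - 21) = ((-8 + 9)*(-5 + 0))*(-13) = (1*(-5))*(-13) = -5*(-13) = 65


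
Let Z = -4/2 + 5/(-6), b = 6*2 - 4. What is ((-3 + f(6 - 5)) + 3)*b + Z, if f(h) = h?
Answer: 31/6 ≈ 5.1667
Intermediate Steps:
b = 8 (b = 12 - 4 = 8)
Z = -17/6 (Z = -4*½ + 5*(-⅙) = -2 - ⅚ = -17/6 ≈ -2.8333)
((-3 + f(6 - 5)) + 3)*b + Z = ((-3 + (6 - 5)) + 3)*8 - 17/6 = ((-3 + 1) + 3)*8 - 17/6 = (-2 + 3)*8 - 17/6 = 1*8 - 17/6 = 8 - 17/6 = 31/6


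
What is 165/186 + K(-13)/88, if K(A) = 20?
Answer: 380/341 ≈ 1.1144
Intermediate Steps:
165/186 + K(-13)/88 = 165/186 + 20/88 = 165*(1/186) + 20*(1/88) = 55/62 + 5/22 = 380/341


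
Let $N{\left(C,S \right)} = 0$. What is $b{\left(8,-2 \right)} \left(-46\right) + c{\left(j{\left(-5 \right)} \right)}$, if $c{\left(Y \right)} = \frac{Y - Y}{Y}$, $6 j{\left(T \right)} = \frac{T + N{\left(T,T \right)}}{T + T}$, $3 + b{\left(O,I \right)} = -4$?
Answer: $322$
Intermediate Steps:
$b{\left(O,I \right)} = -7$ ($b{\left(O,I \right)} = -3 - 4 = -7$)
$j{\left(T \right)} = \frac{1}{12}$ ($j{\left(T \right)} = \frac{\left(T + 0\right) \frac{1}{T + T}}{6} = \frac{T \frac{1}{2 T}}{6} = \frac{1}{6} \cdot \frac{1}{2} = \frac{1}{12}$)
$c{\left(Y \right)} = 0$ ($c{\left(Y \right)} = \frac{0}{Y} = 0$)
$b{\left(8,-2 \right)} \left(-46\right) + c{\left(j{\left(-5 \right)} \right)} = \left(-7\right) \left(-46\right) + 0 = 322 + 0 = 322$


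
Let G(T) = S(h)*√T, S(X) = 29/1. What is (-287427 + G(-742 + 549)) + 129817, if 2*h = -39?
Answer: -157610 + 29*I*√193 ≈ -1.5761e+5 + 402.88*I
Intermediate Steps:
h = -39/2 (h = (½)*(-39) = -39/2 ≈ -19.500)
S(X) = 29 (S(X) = 29*1 = 29)
G(T) = 29*√T
(-287427 + G(-742 + 549)) + 129817 = (-287427 + 29*√(-742 + 549)) + 129817 = (-287427 + 29*√(-193)) + 129817 = (-287427 + 29*(I*√193)) + 129817 = (-287427 + 29*I*√193) + 129817 = -157610 + 29*I*√193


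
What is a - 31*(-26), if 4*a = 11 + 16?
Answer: 3251/4 ≈ 812.75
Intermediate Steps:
a = 27/4 (a = (11 + 16)/4 = (¼)*27 = 27/4 ≈ 6.7500)
a - 31*(-26) = 27/4 - 31*(-26) = 27/4 + 806 = 3251/4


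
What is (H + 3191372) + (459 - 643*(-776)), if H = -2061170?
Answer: 1629629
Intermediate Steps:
(H + 3191372) + (459 - 643*(-776)) = (-2061170 + 3191372) + (459 - 643*(-776)) = 1130202 + (459 + 498968) = 1130202 + 499427 = 1629629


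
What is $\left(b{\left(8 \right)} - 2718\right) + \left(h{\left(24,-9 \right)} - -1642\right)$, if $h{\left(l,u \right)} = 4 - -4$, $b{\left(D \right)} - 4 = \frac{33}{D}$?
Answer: $- \frac{8479}{8} \approx -1059.9$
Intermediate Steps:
$b{\left(D \right)} = 4 + \frac{33}{D}$
$h{\left(l,u \right)} = 8$ ($h{\left(l,u \right)} = 4 + 4 = 8$)
$\left(b{\left(8 \right)} - 2718\right) + \left(h{\left(24,-9 \right)} - -1642\right) = \left(\left(4 + \frac{33}{8}\right) - 2718\right) + \left(8 - -1642\right) = \left(\left(4 + 33 \cdot \frac{1}{8}\right) - 2718\right) + \left(8 + 1642\right) = \left(\left(4 + \frac{33}{8}\right) - 2718\right) + 1650 = \left(\frac{65}{8} - 2718\right) + 1650 = - \frac{21679}{8} + 1650 = - \frac{8479}{8}$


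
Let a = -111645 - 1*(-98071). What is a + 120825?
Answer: 107251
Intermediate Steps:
a = -13574 (a = -111645 + 98071 = -13574)
a + 120825 = -13574 + 120825 = 107251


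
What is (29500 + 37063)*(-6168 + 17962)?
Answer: 785044022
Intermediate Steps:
(29500 + 37063)*(-6168 + 17962) = 66563*11794 = 785044022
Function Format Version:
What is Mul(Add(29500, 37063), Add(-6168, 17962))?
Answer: 785044022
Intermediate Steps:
Mul(Add(29500, 37063), Add(-6168, 17962)) = Mul(66563, 11794) = 785044022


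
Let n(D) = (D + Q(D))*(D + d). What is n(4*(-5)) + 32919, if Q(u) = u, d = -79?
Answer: 36879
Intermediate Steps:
n(D) = 2*D*(-79 + D) (n(D) = (D + D)*(D - 79) = (2*D)*(-79 + D) = 2*D*(-79 + D))
n(4*(-5)) + 32919 = 2*(4*(-5))*(-79 + 4*(-5)) + 32919 = 2*(-20)*(-79 - 20) + 32919 = 2*(-20)*(-99) + 32919 = 3960 + 32919 = 36879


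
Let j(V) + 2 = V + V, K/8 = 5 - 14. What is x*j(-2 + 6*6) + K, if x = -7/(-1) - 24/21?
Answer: 2202/7 ≈ 314.57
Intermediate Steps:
K = -72 (K = 8*(5 - 14) = 8*(-9) = -72)
j(V) = -2 + 2*V (j(V) = -2 + (V + V) = -2 + 2*V)
x = 41/7 (x = -7*(-1) - 24*1/21 = 7 - 8/7 = 41/7 ≈ 5.8571)
x*j(-2 + 6*6) + K = 41*(-2 + 2*(-2 + 6*6))/7 - 72 = 41*(-2 + 2*(-2 + 36))/7 - 72 = 41*(-2 + 2*34)/7 - 72 = 41*(-2 + 68)/7 - 72 = (41/7)*66 - 72 = 2706/7 - 72 = 2202/7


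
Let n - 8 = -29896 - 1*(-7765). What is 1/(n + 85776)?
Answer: 1/63653 ≈ 1.5710e-5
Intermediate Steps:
n = -22123 (n = 8 + (-29896 - 1*(-7765)) = 8 + (-29896 + 7765) = 8 - 22131 = -22123)
1/(n + 85776) = 1/(-22123 + 85776) = 1/63653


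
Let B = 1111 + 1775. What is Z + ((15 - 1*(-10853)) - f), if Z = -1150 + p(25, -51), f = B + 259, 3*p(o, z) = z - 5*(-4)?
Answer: 19688/3 ≈ 6562.7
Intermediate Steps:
p(o, z) = 20/3 + z/3 (p(o, z) = (z - 5*(-4))/3 = (z + 20)/3 = (20 + z)/3 = 20/3 + z/3)
B = 2886
f = 3145 (f = 2886 + 259 = 3145)
Z = -3481/3 (Z = -1150 + (20/3 + (⅓)*(-51)) = -1150 + (20/3 - 17) = -1150 - 31/3 = -3481/3 ≈ -1160.3)
Z + ((15 - 1*(-10853)) - f) = -3481/3 + ((15 - 1*(-10853)) - 1*3145) = -3481/3 + ((15 + 10853) - 3145) = -3481/3 + (10868 - 3145) = -3481/3 + 7723 = 19688/3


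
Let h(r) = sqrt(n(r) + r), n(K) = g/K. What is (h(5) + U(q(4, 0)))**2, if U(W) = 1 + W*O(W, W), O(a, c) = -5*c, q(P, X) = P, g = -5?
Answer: 5929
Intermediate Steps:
n(K) = -5/K
U(W) = 1 - 5*W**2 (U(W) = 1 + W*(-5*W) = 1 - 5*W**2)
h(r) = sqrt(r - 5/r) (h(r) = sqrt(-5/r + r) = sqrt(r - 5/r))
(h(5) + U(q(4, 0)))**2 = (sqrt(5 - 5/5) + (1 - 5*4**2))**2 = (sqrt(5 - 5*1/5) + (1 - 5*16))**2 = (sqrt(5 - 1) + (1 - 80))**2 = (sqrt(4) - 79)**2 = (2 - 79)**2 = (-77)**2 = 5929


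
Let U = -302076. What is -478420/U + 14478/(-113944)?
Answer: 6267454019/4302468468 ≈ 1.4567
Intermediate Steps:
-478420/U + 14478/(-113944) = -478420/(-302076) + 14478/(-113944) = -478420*(-1/302076) + 14478*(-1/113944) = 119605/75519 - 7239/56972 = 6267454019/4302468468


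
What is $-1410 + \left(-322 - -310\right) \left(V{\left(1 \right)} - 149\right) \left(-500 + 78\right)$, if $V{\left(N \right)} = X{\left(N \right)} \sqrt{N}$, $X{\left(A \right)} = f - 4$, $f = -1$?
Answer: $-781266$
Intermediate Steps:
$X{\left(A \right)} = -5$ ($X{\left(A \right)} = -1 - 4 = -5$)
$V{\left(N \right)} = - 5 \sqrt{N}$
$-1410 + \left(-322 - -310\right) \left(V{\left(1 \right)} - 149\right) \left(-500 + 78\right) = -1410 + \left(-322 - -310\right) \left(- 5 \sqrt{1} - 149\right) \left(-500 + 78\right) = -1410 + \left(-322 + 310\right) \left(\left(-5\right) 1 - 149\right) \left(-422\right) = -1410 - 12 \left(-5 - 149\right) \left(-422\right) = -1410 - 12 \left(\left(-154\right) \left(-422\right)\right) = -1410 - 779856 = -781266$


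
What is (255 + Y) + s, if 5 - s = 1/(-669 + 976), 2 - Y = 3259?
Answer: -920080/307 ≈ -2997.0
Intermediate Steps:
Y = -3257 (Y = 2 - 1*3259 = 2 - 3259 = -3257)
s = 1534/307 (s = 5 - 1/(-669 + 976) = 5 - 1/307 = 1534/307 ≈ 4.9967)
(255 + Y) + s = (255 - 3257) + 1534/307 = -3002 + 1534/307 = -920080/307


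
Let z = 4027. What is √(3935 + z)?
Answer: √7962 ≈ 89.230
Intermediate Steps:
√(3935 + z) = √(3935 + 4027) = √7962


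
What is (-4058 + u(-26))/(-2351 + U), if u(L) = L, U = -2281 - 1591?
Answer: 4084/6223 ≈ 0.65627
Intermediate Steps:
U = -3872
(-4058 + u(-26))/(-2351 + U) = (-4058 - 26)/(-2351 - 3872) = -4084/(-6223) = -4084*(-1/6223) = 4084/6223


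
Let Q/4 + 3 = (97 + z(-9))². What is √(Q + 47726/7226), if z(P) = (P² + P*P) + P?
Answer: √3263371821791/3613 ≈ 499.99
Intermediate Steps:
z(P) = P + 2*P² (z(P) = (P² + P²) + P = 2*P² + P = P + 2*P²)
Q = 249988 (Q = -12 + 4*(97 - 9*(1 + 2*(-9)))² = -12 + 4*(97 - 9*(1 - 18))² = -12 + 4*(97 - 9*(-17))² = -12 + 4*(97 + 153)² = -12 + 4*250² = -12 + 4*62500 = -12 + 250000 = 249988)
√(Q + 47726/7226) = √(249988 + 47726/7226) = √(249988 + 47726*(1/7226)) = √(249988 + 23863/3613) = √(903230507/3613) = √3263371821791/3613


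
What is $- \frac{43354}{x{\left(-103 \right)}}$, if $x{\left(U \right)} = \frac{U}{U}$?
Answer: $-43354$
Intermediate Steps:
$x{\left(U \right)} = 1$
$- \frac{43354}{x{\left(-103 \right)}} = - \frac{43354}{1} = \left(-43354\right) 1 = -43354$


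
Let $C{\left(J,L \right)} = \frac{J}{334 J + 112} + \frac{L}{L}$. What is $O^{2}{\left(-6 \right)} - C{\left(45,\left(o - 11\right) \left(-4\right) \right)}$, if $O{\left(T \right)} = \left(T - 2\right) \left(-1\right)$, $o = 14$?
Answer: $\frac{953901}{15142} \approx 62.997$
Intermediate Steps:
$O{\left(T \right)} = 2 - T$ ($O{\left(T \right)} = \left(-2 + T\right) \left(-1\right) = 2 - T$)
$C{\left(J,L \right)} = 1 + \frac{J}{112 + 334 J}$ ($C{\left(J,L \right)} = \frac{J}{112 + 334 J} + 1 = 1 + \frac{J}{112 + 334 J}$)
$O^{2}{\left(-6 \right)} - C{\left(45,\left(o - 11\right) \left(-4\right) \right)} = \left(2 - -6\right)^{2} - \frac{112 + 335 \cdot 45}{2 \left(56 + 167 \cdot 45\right)} = \left(2 + 6\right)^{2} - \frac{112 + 15075}{2 \left(56 + 7515\right)} = 8^{2} - \frac{1}{2} \cdot \frac{1}{7571} \cdot 15187 = 64 - \frac{1}{2} \cdot \frac{1}{7571} \cdot 15187 = 64 - \frac{15187}{15142} = \frac{953901}{15142}$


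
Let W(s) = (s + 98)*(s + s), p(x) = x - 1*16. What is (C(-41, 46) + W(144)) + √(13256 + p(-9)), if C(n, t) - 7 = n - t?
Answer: 69616 + √13231 ≈ 69731.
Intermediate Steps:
C(n, t) = 7 + n - t (C(n, t) = 7 + (n - t) = 7 + n - t)
p(x) = -16 + x (p(x) = x - 16 = -16 + x)
W(s) = 2*s*(98 + s) (W(s) = (98 + s)*(2*s) = 2*s*(98 + s))
(C(-41, 46) + W(144)) + √(13256 + p(-9)) = ((7 - 41 - 1*46) + 2*144*(98 + 144)) + √(13256 + (-16 - 9)) = ((7 - 41 - 46) + 2*144*242) + √(13256 - 25) = (-80 + 69696) + √13231 = 69616 + √13231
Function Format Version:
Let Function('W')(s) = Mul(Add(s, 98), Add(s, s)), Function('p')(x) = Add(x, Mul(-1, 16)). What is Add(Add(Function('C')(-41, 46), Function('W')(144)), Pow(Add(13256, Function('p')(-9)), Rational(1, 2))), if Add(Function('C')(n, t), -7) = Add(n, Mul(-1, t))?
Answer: Add(69616, Pow(13231, Rational(1, 2))) ≈ 69731.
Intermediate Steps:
Function('C')(n, t) = Add(7, n, Mul(-1, t)) (Function('C')(n, t) = Add(7, Add(n, Mul(-1, t))) = Add(7, n, Mul(-1, t)))
Function('p')(x) = Add(-16, x) (Function('p')(x) = Add(x, -16) = Add(-16, x))
Function('W')(s) = Mul(2, s, Add(98, s)) (Function('W')(s) = Mul(Add(98, s), Mul(2, s)) = Mul(2, s, Add(98, s)))
Add(Add(Function('C')(-41, 46), Function('W')(144)), Pow(Add(13256, Function('p')(-9)), Rational(1, 2))) = Add(Add(Add(7, -41, Mul(-1, 46)), Mul(2, 144, Add(98, 144))), Pow(Add(13256, Add(-16, -9)), Rational(1, 2))) = Add(Add(Add(7, -41, -46), Mul(2, 144, 242)), Pow(Add(13256, -25), Rational(1, 2))) = Add(Add(-80, 69696), Pow(13231, Rational(1, 2))) = Add(69616, Pow(13231, Rational(1, 2)))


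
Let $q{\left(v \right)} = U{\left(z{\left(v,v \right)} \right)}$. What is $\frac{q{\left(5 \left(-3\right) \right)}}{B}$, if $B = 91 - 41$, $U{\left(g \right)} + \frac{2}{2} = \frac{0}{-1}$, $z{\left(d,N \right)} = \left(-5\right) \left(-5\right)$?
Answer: $- \frac{1}{50} \approx -0.02$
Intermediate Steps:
$z{\left(d,N \right)} = 25$
$U{\left(g \right)} = -1$ ($U{\left(g \right)} = -1 + \frac{0}{-1} = -1 + 0 \left(-1\right) = -1 + 0 = -1$)
$B = 50$ ($B = 91 - 41 = 50$)
$q{\left(v \right)} = -1$
$\frac{q{\left(5 \left(-3\right) \right)}}{B} = - \frac{1}{50}$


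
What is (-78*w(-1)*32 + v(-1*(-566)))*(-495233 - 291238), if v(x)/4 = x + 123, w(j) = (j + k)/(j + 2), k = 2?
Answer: -204482460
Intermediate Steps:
w(j) = 1 (w(j) = (j + 2)/(j + 2) = (2 + j)/(2 + j) = 1)
v(x) = 492 + 4*x (v(x) = 4*(x + 123) = 4*(123 + x) = 492 + 4*x)
(-78*w(-1)*32 + v(-1*(-566)))*(-495233 - 291238) = (-78*1*32 + (492 + 4*(-1*(-566))))*(-495233 - 291238) = (-78*32 + (492 + 4*566))*(-786471) = (-2496 + (492 + 2264))*(-786471) = (-2496 + 2756)*(-786471) = 260*(-786471) = -204482460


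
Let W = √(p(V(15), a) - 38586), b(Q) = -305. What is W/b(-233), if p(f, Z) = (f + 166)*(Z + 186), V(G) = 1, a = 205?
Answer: -√26711/305 ≈ -0.53585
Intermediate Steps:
p(f, Z) = (166 + f)*(186 + Z)
W = √26711 (W = √((30876 + 166*205 + 186*1 + 205*1) - 38586) = √((30876 + 34030 + 186 + 205) - 38586) = √(65297 - 38586) = √26711 ≈ 163.44)
W/b(-233) = √26711/(-305) = √26711*(-1/305) = -√26711/305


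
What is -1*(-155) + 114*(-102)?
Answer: -11473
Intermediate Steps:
-1*(-155) + 114*(-102) = 155 - 11628 = -11473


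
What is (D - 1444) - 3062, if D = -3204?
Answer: -7710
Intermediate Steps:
(D - 1444) - 3062 = (-3204 - 1444) - 3062 = -4648 - 3062 = -7710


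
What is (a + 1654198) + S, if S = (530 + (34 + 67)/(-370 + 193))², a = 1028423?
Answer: 92825209990/31329 ≈ 2.9629e+6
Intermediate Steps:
S = 8781376681/31329 (S = (530 + 101/(-177))² = (530 + 101*(-1/177))² = (530 - 101/177)² = (93709/177)² = 8781376681/31329 ≈ 2.8030e+5)
(a + 1654198) + S = (1028423 + 1654198) + 8781376681/31329 = 2682621 + 8781376681/31329 = 92825209990/31329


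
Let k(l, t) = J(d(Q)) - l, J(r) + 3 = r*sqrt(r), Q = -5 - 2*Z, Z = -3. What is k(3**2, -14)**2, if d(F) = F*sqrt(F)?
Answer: 121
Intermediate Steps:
Q = 1 (Q = -5 - 2*(-3) = -5 + 6 = 1)
d(F) = F**(3/2)
J(r) = -3 + r**(3/2) (J(r) = -3 + r*sqrt(r) = -3 + r**(3/2))
k(l, t) = -2 - l (k(l, t) = (-3 + (1**(3/2))**(3/2)) - l = (-3 + 1**(3/2)) - l = (-3 + 1) - l = -2 - l)
k(3**2, -14)**2 = (-2 - 1*3**2)**2 = (-2 - 1*9)**2 = (-2 - 9)**2 = (-11)**2 = 121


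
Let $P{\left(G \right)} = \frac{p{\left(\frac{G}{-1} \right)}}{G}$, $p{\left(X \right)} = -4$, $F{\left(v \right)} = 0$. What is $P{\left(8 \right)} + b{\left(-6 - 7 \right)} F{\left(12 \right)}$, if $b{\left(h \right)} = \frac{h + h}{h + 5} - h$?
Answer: $- \frac{1}{2} \approx -0.5$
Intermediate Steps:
$b{\left(h \right)} = - h + \frac{2 h}{5 + h}$ ($b{\left(h \right)} = \frac{2 h}{5 + h} - h = - h + \frac{2 h}{5 + h}$)
$P{\left(G \right)} = - \frac{4}{G}$
$P{\left(8 \right)} + b{\left(-6 - 7 \right)} F{\left(12 \right)} = - \frac{4}{8} + - \frac{\left(-6 - 7\right) \left(3 - 13\right)}{5 - 13} \cdot 0 = \left(-4\right) \frac{1}{8} + - \frac{\left(-6 - 7\right) \left(3 - 13\right)}{5 - 13} \cdot 0 = - \frac{1}{2} + \left(-1\right) \left(-13\right) \frac{1}{5 - 13} \left(3 - 13\right) 0 = - \frac{1}{2} + \left(-1\right) \left(-13\right) \frac{1}{-8} \left(-10\right) 0 = - \frac{1}{2} + \left(-1\right) \left(-13\right) \left(- \frac{1}{8}\right) \left(-10\right) 0 = - \frac{1}{2} + \frac{65}{4} \cdot 0 = - \frac{1}{2} + 0 = - \frac{1}{2}$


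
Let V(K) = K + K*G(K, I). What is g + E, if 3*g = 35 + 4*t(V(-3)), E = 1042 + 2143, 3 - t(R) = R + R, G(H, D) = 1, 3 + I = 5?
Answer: 9650/3 ≈ 3216.7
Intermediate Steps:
I = 2 (I = -3 + 5 = 2)
V(K) = 2*K (V(K) = K + K*1 = K + K = 2*K)
t(R) = 3 - 2*R (t(R) = 3 - (R + R) = 3 - 2*R)
E = 3185
g = 95/3 (g = (35 + 4*(3 - 4*(-3)))/3 = (35 + 4*(3 - 2*(-6)))/3 = (35 + 4*(3 + 12))/3 = (35 + 4*15)/3 = (35 + 60)/3 = (⅓)*95 = 95/3 ≈ 31.667)
g + E = 95/3 + 3185 = 9650/3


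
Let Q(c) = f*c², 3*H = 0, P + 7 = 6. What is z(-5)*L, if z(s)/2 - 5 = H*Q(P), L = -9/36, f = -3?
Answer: -5/2 ≈ -2.5000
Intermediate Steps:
P = -1 (P = -7 + 6 = -1)
H = 0 (H = (⅓)*0 = 0)
L = -¼ (L = -9*1/36 = -¼ ≈ -0.25000)
Q(c) = -3*c²
z(s) = 10 (z(s) = 10 + 2*(0*(-3*(-1)²)) = 10 + 2*(0*(-3*1)) = 10 + 2*(0*(-3)) = 10 + 2*0 = 10 + 0 = 10)
z(-5)*L = 10*(-¼) = -5/2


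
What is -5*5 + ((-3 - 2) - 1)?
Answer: -31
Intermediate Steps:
-5*5 + ((-3 - 2) - 1) = -25 + (-5 - 1) = -25 - 6 = -31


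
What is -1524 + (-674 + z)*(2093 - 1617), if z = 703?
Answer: 12280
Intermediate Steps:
-1524 + (-674 + z)*(2093 - 1617) = -1524 + (-674 + 703)*(2093 - 1617) = -1524 + 29*476 = -1524 + 13804 = 12280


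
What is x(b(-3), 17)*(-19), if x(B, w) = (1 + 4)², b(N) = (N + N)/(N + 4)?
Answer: -475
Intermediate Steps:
b(N) = 2*N/(4 + N) (b(N) = (2*N)/(4 + N) = 2*N/(4 + N))
x(B, w) = 25 (x(B, w) = 5² = 25)
x(b(-3), 17)*(-19) = 25*(-19) = -475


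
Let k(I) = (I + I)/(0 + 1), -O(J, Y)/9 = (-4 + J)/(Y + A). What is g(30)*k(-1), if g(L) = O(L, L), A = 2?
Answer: 117/8 ≈ 14.625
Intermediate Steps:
O(J, Y) = -9*(-4 + J)/(2 + Y) (O(J, Y) = -9*(-4 + J)/(Y + 2) = -9*(-4 + J)/(2 + Y))
k(I) = 2*I (k(I) = (2*I)/1 = (2*I)*1 = 2*I)
g(L) = 9*(4 - L)/(2 + L)
g(30)*k(-1) = (9*(4 - 1*30)/(2 + 30))*(2*(-1)) = (9*(4 - 30)/32)*(-2) = (9*(1/32)*(-26))*(-2) = -117/16*(-2) = 117/8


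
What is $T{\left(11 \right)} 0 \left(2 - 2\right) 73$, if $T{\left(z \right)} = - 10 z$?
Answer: $0$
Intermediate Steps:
$T{\left(11 \right)} 0 \left(2 - 2\right) 73 = \left(-10\right) 11 \cdot 0 \left(2 - 2\right) 73 = - 110 \cdot 0 \cdot 0 \cdot 73 = \left(-110\right) 0 \cdot 73 = 0 \cdot 73 = 0$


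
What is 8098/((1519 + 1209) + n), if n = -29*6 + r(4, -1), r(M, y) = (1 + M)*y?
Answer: 8098/2549 ≈ 3.1769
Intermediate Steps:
r(M, y) = y*(1 + M)
n = -179 (n = -29*6 - (1 + 4) = -174 - 1*5 = -174 - 5 = -179)
8098/((1519 + 1209) + n) = 8098/((1519 + 1209) - 179) = 8098/(2728 - 179) = 8098/2549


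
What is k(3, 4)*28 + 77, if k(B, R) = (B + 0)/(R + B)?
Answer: 89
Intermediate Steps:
k(B, R) = B/(B + R)
k(3, 4)*28 + 77 = (3/(3 + 4))*28 + 77 = (3/7)*28 + 77 = 12 + 77 = 89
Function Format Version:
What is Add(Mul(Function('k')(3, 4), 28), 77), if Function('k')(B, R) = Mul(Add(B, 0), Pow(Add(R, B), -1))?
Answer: 89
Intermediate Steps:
Function('k')(B, R) = Mul(B, Pow(Add(B, R), -1))
Add(Mul(Function('k')(3, 4), 28), 77) = Add(Mul(Mul(3, Pow(Add(3, 4), -1)), 28), 77) = Add(Mul(Mul(3, Pow(7, -1)), 28), 77) = Add(Mul(Mul(3, Rational(1, 7)), 28), 77) = Add(Mul(Rational(3, 7), 28), 77) = Add(12, 77) = 89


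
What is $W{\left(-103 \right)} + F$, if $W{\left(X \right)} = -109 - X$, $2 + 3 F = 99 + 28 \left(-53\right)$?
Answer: $- \frac{1405}{3} \approx -468.33$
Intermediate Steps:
$F = - \frac{1387}{3}$ ($F = - \frac{2}{3} + \frac{99 + 28 \left(-53\right)}{3} = - \frac{2}{3} + \frac{99 - 1484}{3} = - \frac{2}{3} + \frac{1}{3} \left(-1385\right) = - \frac{2}{3} - \frac{1385}{3} = - \frac{1387}{3} \approx -462.33$)
$W{\left(-103 \right)} + F = \left(-109 - -103\right) - \frac{1387}{3} = \left(-109 + 103\right) - \frac{1387}{3} = -6 - \frac{1387}{3} = - \frac{1405}{3}$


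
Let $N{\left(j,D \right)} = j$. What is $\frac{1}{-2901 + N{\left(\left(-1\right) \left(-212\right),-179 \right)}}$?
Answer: $- \frac{1}{2689} \approx -0.00037189$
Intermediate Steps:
$\frac{1}{-2901 + N{\left(\left(-1\right) \left(-212\right),-179 \right)}} = \frac{1}{-2901 - -212} = \frac{1}{-2901 + 212} = \frac{1}{-2689} = - \frac{1}{2689}$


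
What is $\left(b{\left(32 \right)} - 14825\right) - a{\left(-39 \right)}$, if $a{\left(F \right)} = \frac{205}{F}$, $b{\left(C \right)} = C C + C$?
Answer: $- \frac{536786}{39} \approx -13764.0$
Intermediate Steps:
$b{\left(C \right)} = C + C^{2}$ ($b{\left(C \right)} = C^{2} + C = C + C^{2}$)
$\left(b{\left(32 \right)} - 14825\right) - a{\left(-39 \right)} = \left(32 \left(1 + 32\right) - 14825\right) - \frac{205}{-39} = \left(32 \cdot 33 - 14825\right) - 205 \left(- \frac{1}{39}\right) = \left(1056 - 14825\right) - - \frac{205}{39} = -13769 + \frac{205}{39} = - \frac{536786}{39}$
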